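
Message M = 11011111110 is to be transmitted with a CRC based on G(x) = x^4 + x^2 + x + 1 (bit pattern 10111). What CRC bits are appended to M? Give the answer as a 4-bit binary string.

Append 4 zeros: 110111111100000. Divide by 10111 (XOR where the leading bit is 1):
  pos 0: 11011 XOR 10111 = 01100
  pos 1: 11001 XOR 10111 = 01110
  pos 2: 11101 XOR 10111 = 01010
  pos 3: 10101 XOR 10111 = 00010
  pos 6: 10110 XOR 10111 = 00001
  pos 10: 10000 XOR 10111 = 00111
Remainder (last 4 bits) = 0111. This is the CRC / FCS.

0111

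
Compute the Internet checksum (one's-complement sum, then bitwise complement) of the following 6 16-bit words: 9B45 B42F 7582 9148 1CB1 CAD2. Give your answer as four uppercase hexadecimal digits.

One's-complement addition (fold any carry out of bit 15 back into bit 0):
  0x9B45 + 0xB42F = 0x14F74 → wrap carry → 0x4F75
  0x4F75 + 0x7582 = 0x0C4F7
  0xC4F7 + 0x9148 = 0x1563F → wrap carry → 0x5640
  0x5640 + 0x1CB1 = 0x072F1
  0x72F1 + 0xCAD2 = 0x13DC3 → wrap carry → 0x3DC4
One's-complement sum = 0x3DC4.
Checksum = ~0x3DC4 & 0xFFFF = 0xC23B.

C23B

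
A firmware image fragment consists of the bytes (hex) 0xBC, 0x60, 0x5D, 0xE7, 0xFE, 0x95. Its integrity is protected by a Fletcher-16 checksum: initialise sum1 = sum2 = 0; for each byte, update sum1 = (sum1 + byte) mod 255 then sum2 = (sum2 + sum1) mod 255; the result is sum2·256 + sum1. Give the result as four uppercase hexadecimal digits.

Running sums (mod 255):
  after byte 0 (0xBC): sum1=188, sum2=188
  after byte 1 (0x60): sum1=29, sum2=217
  after byte 2 (0x5D): sum1=122, sum2=84
  after byte 3 (0xE7): sum1=98, sum2=182
  after byte 4 (0xFE): sum1=97, sum2=24
  after byte 5 (0x95): sum1=246, sum2=15
Checksum = sum2·256 + sum1 = 15·256 + 246 = 4086 = 0x0FF6.

0FF6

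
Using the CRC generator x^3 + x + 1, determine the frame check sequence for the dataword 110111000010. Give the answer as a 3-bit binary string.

Append 3 zeros: 110111000010000. Divide by 1011 (XOR where the leading bit is 1):
  pos 0: 1101 XOR 1011 = 0110
  pos 1: 1101 XOR 1011 = 0110
  pos 2: 1101 XOR 1011 = 0110
  pos 3: 1100 XOR 1011 = 0111
  pos 4: 1110 XOR 1011 = 0101
  pos 5: 1010 XOR 1011 = 0001
  pos 8: 1010 XOR 1011 = 0001
  pos 11: 1000 XOR 1011 = 0011
Remainder (last 3 bits) = 011. This is the CRC / FCS.

011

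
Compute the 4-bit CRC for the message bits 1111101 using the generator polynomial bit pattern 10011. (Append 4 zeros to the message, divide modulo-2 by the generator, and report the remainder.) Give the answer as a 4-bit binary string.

1100

Append 4 zeros: 11111010000. Divide by 10011 (XOR where the leading bit is 1):
  pos 0: 11111 XOR 10011 = 01100
  pos 1: 11000 XOR 10011 = 01011
  pos 2: 10111 XOR 10011 = 00100
  pos 4: 10000 XOR 10011 = 00011
Remainder (last 4 bits) = 1100. This is the CRC / FCS.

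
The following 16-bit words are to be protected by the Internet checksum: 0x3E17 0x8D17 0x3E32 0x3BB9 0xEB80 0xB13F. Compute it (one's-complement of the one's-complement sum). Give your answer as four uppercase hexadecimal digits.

1E25

One's-complement addition (fold any carry out of bit 15 back into bit 0):
  0x3E17 + 0x8D17 = 0x0CB2E
  0xCB2E + 0x3E32 = 0x10960 → wrap carry → 0x0961
  0x0961 + 0x3BB9 = 0x0451A
  0x451A + 0xEB80 = 0x1309A → wrap carry → 0x309B
  0x309B + 0xB13F = 0x0E1DA
One's-complement sum = 0xE1DA.
Checksum = ~0xE1DA & 0xFFFF = 0x1E25.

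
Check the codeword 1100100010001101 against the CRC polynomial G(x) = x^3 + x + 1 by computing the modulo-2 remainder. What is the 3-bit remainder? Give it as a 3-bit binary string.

Modulo-2 division of 1100100010001101 by 1011:
  pos 0: 1100 XOR 1011 = 0111
  pos 1: 1111 XOR 1011 = 0100
  pos 2: 1000 XOR 1011 = 0011
  pos 4: 1100 XOR 1011 = 0111
  pos 5: 1111 XOR 1011 = 0100
  pos 6: 1000 XOR 1011 = 0011
  pos 8: 1100 XOR 1011 = 0111
  pos 9: 1111 XOR 1011 = 0100
  pos 10: 1001 XOR 1011 = 0010
  pos 12: 1001 XOR 1011 = 0010
Remainder = 010 (nonzero — an error is detected).

010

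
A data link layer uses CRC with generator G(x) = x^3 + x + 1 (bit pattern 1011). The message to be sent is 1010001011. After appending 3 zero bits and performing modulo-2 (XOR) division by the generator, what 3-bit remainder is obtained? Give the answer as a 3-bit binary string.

Append 3 zeros: 1010001011000. Divide by 1011 (XOR where the leading bit is 1):
  pos 0: 1010 XOR 1011 = 0001
  pos 3: 1001 XOR 1011 = 0010
  pos 5: 1001 XOR 1011 = 0010
  pos 7: 1010 XOR 1011 = 0001
Remainder (last 3 bits) = 100. This is the CRC / FCS.

100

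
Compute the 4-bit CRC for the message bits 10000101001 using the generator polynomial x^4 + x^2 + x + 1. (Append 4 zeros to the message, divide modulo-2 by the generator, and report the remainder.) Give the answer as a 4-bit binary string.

Append 4 zeros: 100001010010000. Divide by 10111 (XOR where the leading bit is 1):
  pos 0: 10000 XOR 10111 = 00111
  pos 2: 11110 XOR 10111 = 01001
  pos 3: 10011 XOR 10111 = 00100
  pos 5: 10000 XOR 10111 = 00111
  pos 7: 11110 XOR 10111 = 01001
  pos 8: 10010 XOR 10111 = 00101
  pos 10: 10100 XOR 10111 = 00011
Remainder (last 4 bits) = 0011. This is the CRC / FCS.

0011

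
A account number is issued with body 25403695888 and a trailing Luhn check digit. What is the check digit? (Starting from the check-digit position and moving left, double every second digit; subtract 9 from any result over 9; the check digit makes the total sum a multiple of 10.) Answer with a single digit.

5

Partial digits right→left: 8 8 8 5 9 6 3 0 4 5 2
Double every second digit counting from the check-digit position (so the 1st, 3rd, 5th, ... of the partial from the right).
  doubled (with −9 where >9): 7 7 9 6 8 4 → sum 41
  kept as-is: 8 5 6 0 5 → sum 24
Total = 41 + 24 = 65.
Check digit = (10 − (65 mod 10)) mod 10 = 5.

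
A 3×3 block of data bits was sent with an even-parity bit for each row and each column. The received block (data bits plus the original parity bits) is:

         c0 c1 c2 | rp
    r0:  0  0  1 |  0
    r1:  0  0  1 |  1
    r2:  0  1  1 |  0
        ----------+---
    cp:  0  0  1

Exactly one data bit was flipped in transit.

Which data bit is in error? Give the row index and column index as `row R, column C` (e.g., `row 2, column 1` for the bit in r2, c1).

row 0, column 1

Recompute each row's even parity and compare to rp:
  r0: data parity 1, sent rp 0 → mismatch
  r1: data parity 1, sent rp 1 → ok
  r2: data parity 0, sent rp 0 → ok
Recompute each column's even parity and compare to cp:
  c0: data parity 0, sent cp 0 → ok
  c1: data parity 1, sent cp 0 → mismatch
  c2: data parity 1, sent cp 1 → ok
Exactly one row (r0) and one column (c1) fail → the flipped bit is at their intersection.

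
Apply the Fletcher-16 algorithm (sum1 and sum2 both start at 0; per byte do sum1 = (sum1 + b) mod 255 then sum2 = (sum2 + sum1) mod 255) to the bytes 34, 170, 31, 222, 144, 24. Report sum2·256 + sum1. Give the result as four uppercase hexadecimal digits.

Running sums (mod 255):
  after byte 0 (34): sum1=34, sum2=34
  after byte 1 (170): sum1=204, sum2=238
  after byte 2 (31): sum1=235, sum2=218
  after byte 3 (222): sum1=202, sum2=165
  after byte 4 (144): sum1=91, sum2=1
  after byte 5 (24): sum1=115, sum2=116
Checksum = sum2·256 + sum1 = 116·256 + 115 = 29811 = 0x7473.

7473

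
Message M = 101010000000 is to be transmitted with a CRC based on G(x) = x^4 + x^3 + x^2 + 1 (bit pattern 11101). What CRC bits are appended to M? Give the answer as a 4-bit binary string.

0001

Append 4 zeros: 1010100000000000. Divide by 11101 (XOR where the leading bit is 1):
  pos 0: 10101 XOR 11101 = 01000
  pos 1: 10000 XOR 11101 = 01101
  pos 2: 11010 XOR 11101 = 00111
  pos 4: 11100 XOR 11101 = 00001
  pos 8: 10000 XOR 11101 = 01101
  pos 9: 11010 XOR 11101 = 00111
  pos 11: 11100 XOR 11101 = 00001
Remainder (last 4 bits) = 0001. This is the CRC / FCS.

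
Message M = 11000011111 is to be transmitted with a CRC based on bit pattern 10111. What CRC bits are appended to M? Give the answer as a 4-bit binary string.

Append 4 zeros: 110000111110000. Divide by 10111 (XOR where the leading bit is 1):
  pos 0: 11000 XOR 10111 = 01111
  pos 1: 11110 XOR 10111 = 01001
  pos 2: 10011 XOR 10111 = 00100
  pos 4: 10011 XOR 10111 = 00100
  pos 6: 10011 XOR 10111 = 00100
  pos 8: 10000 XOR 10111 = 00111
  pos 10: 11100 XOR 10111 = 01011
Remainder (last 4 bits) = 1011. This is the CRC / FCS.

1011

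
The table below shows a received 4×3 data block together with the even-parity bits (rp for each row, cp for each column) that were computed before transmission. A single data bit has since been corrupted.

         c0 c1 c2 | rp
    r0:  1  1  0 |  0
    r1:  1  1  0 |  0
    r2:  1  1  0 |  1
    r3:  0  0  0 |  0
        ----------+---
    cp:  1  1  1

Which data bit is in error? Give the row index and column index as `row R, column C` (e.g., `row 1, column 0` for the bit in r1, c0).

Recompute each row's even parity and compare to rp:
  r0: data parity 0, sent rp 0 → ok
  r1: data parity 0, sent rp 0 → ok
  r2: data parity 0, sent rp 1 → mismatch
  r3: data parity 0, sent rp 0 → ok
Recompute each column's even parity and compare to cp:
  c0: data parity 1, sent cp 1 → ok
  c1: data parity 1, sent cp 1 → ok
  c2: data parity 0, sent cp 1 → mismatch
Exactly one row (r2) and one column (c2) fail → the flipped bit is at their intersection.

row 2, column 2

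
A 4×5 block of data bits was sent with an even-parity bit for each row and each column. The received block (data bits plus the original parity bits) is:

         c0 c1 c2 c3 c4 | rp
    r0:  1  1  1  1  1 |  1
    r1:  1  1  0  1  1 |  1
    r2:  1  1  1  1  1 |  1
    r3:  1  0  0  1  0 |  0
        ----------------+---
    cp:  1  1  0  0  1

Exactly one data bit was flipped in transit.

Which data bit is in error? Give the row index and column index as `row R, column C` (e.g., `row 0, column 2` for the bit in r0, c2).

Recompute each row's even parity and compare to rp:
  r0: data parity 1, sent rp 1 → ok
  r1: data parity 0, sent rp 1 → mismatch
  r2: data parity 1, sent rp 1 → ok
  r3: data parity 0, sent rp 0 → ok
Recompute each column's even parity and compare to cp:
  c0: data parity 0, sent cp 1 → mismatch
  c1: data parity 1, sent cp 1 → ok
  c2: data parity 0, sent cp 0 → ok
  c3: data parity 0, sent cp 0 → ok
  c4: data parity 1, sent cp 1 → ok
Exactly one row (r1) and one column (c0) fail → the flipped bit is at their intersection.

row 1, column 0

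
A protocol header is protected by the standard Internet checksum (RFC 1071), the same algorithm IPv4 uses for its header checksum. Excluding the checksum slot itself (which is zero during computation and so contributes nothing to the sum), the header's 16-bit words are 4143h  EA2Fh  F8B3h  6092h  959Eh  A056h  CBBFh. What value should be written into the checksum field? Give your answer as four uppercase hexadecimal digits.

7991

One's-complement addition (fold any carry out of bit 15 back into bit 0):
  0x4143 + 0xEA2F = 0x12B72 → wrap carry → 0x2B73
  0x2B73 + 0xF8B3 = 0x12426 → wrap carry → 0x2427
  0x2427 + 0x6092 = 0x084B9
  0x84B9 + 0x959E = 0x11A57 → wrap carry → 0x1A58
  0x1A58 + 0xA056 = 0x0BAAE
  0xBAAE + 0xCBBF = 0x1866D → wrap carry → 0x866E
One's-complement sum = 0x866E.
Checksum = ~0x866E & 0xFFFF = 0x7991.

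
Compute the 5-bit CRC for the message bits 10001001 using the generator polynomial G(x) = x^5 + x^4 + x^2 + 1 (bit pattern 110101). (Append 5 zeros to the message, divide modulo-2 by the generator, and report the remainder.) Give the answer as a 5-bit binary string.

11111

Append 5 zeros: 1000100100000. Divide by 110101 (XOR where the leading bit is 1):
  pos 0: 100010 XOR 110101 = 010111
  pos 1: 101110 XOR 110101 = 011011
  pos 2: 110111 XOR 110101 = 000010
  pos 6: 100000 XOR 110101 = 010101
  pos 7: 101010 XOR 110101 = 011111
Remainder (last 5 bits) = 11111. This is the CRC / FCS.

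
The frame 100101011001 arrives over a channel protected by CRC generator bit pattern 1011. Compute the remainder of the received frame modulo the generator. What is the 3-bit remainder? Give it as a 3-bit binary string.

101

Modulo-2 division of 100101011001 by 1011:
  pos 0: 1001 XOR 1011 = 0010
  pos 2: 1001 XOR 1011 = 0010
  pos 4: 1001 XOR 1011 = 0010
  pos 6: 1010 XOR 1011 = 0001
Remainder = 101 (nonzero — an error is detected).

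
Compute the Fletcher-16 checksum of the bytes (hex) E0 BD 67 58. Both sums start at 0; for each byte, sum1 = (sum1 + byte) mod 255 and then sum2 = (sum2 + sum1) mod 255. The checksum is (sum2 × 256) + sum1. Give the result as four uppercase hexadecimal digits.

E35E

Running sums (mod 255):
  after byte 0 (E0): sum1=224, sum2=224
  after byte 1 (BD): sum1=158, sum2=127
  after byte 2 (67): sum1=6, sum2=133
  after byte 3 (58): sum1=94, sum2=227
Checksum = sum2·256 + sum1 = 227·256 + 94 = 58206 = 0xE35E.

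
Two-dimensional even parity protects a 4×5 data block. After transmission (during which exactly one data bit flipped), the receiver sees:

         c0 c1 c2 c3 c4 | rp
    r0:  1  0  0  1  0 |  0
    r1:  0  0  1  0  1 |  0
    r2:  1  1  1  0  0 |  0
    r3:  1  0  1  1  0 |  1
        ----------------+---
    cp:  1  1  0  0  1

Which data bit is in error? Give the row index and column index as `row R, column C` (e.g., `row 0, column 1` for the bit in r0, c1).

row 2, column 2

Recompute each row's even parity and compare to rp:
  r0: data parity 0, sent rp 0 → ok
  r1: data parity 0, sent rp 0 → ok
  r2: data parity 1, sent rp 0 → mismatch
  r3: data parity 1, sent rp 1 → ok
Recompute each column's even parity and compare to cp:
  c0: data parity 1, sent cp 1 → ok
  c1: data parity 1, sent cp 1 → ok
  c2: data parity 1, sent cp 0 → mismatch
  c3: data parity 0, sent cp 0 → ok
  c4: data parity 1, sent cp 1 → ok
Exactly one row (r2) and one column (c2) fail → the flipped bit is at their intersection.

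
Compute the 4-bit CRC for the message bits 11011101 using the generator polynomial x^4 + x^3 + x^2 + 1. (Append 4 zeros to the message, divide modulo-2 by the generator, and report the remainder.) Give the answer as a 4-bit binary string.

0101

Append 4 zeros: 110111010000. Divide by 11101 (XOR where the leading bit is 1):
  pos 0: 11011 XOR 11101 = 00110
  pos 2: 11010 XOR 11101 = 00111
  pos 4: 11110 XOR 11101 = 00011
  pos 7: 11000 XOR 11101 = 00101
Remainder (last 4 bits) = 0101. This is the CRC / FCS.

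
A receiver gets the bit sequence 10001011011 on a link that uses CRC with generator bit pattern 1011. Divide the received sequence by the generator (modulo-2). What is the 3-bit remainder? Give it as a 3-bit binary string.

000

Modulo-2 division of 10001011011 by 1011:
  pos 0: 1000 XOR 1011 = 0011
  pos 2: 1110 XOR 1011 = 0101
  pos 3: 1011 XOR 1011 = 0000
  pos 7: 1011 XOR 1011 = 0000
Remainder = 000 (zero — the frame passes the CRC check).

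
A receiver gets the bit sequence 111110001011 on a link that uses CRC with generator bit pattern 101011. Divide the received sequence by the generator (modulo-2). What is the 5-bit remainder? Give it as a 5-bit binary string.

Modulo-2 division of 111110001011 by 101011:
  pos 0: 111110 XOR 101011 = 010101
  pos 1: 101010 XOR 101011 = 000001
  pos 6: 101011 XOR 101011 = 000000
Remainder = 00000 (zero — the frame passes the CRC check).

00000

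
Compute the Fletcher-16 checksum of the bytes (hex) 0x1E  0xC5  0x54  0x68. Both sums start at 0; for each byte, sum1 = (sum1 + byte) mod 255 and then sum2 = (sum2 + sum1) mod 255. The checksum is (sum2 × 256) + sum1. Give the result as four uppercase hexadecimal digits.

Running sums (mod 255):
  after byte 0 (0x1E): sum1=30, sum2=30
  after byte 1 (0xC5): sum1=227, sum2=2
  after byte 2 (0x54): sum1=56, sum2=58
  after byte 3 (0x68): sum1=160, sum2=218
Checksum = sum2·256 + sum1 = 218·256 + 160 = 55968 = 0xDAA0.

DAA0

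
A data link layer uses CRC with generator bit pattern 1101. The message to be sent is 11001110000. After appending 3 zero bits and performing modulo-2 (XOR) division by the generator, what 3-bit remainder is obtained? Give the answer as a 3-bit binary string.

010

Append 3 zeros: 11001110000000. Divide by 1101 (XOR where the leading bit is 1):
  pos 0: 1100 XOR 1101 = 0001
  pos 3: 1111 XOR 1101 = 0010
  pos 5: 1000 XOR 1101 = 0101
  pos 6: 1010 XOR 1101 = 0111
  pos 7: 1110 XOR 1101 = 0011
  pos 9: 1100 XOR 1101 = 0001
Remainder (last 3 bits) = 010. This is the CRC / FCS.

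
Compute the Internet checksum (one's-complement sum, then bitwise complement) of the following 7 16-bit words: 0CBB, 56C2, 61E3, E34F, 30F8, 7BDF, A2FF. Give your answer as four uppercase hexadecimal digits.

0778

One's-complement addition (fold any carry out of bit 15 back into bit 0):
  0x0CBB + 0x56C2 = 0x0637D
  0x637D + 0x61E3 = 0x0C560
  0xC560 + 0xE34F = 0x1A8AF → wrap carry → 0xA8B0
  0xA8B0 + 0x30F8 = 0x0D9A8
  0xD9A8 + 0x7BDF = 0x15587 → wrap carry → 0x5588
  0x5588 + 0xA2FF = 0x0F887
One's-complement sum = 0xF887.
Checksum = ~0xF887 & 0xFFFF = 0x0778.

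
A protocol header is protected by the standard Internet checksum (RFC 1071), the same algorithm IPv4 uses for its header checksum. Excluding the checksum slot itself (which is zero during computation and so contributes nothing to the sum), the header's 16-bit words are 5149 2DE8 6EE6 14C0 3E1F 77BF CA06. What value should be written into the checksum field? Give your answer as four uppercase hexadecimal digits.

One's-complement addition (fold any carry out of bit 15 back into bit 0):
  0x5149 + 0x2DE8 = 0x07F31
  0x7F31 + 0x6EE6 = 0x0EE17
  0xEE17 + 0x14C0 = 0x102D7 → wrap carry → 0x02D8
  0x02D8 + 0x3E1F = 0x040F7
  0x40F7 + 0x77BF = 0x0B8B6
  0xB8B6 + 0xCA06 = 0x182BC → wrap carry → 0x82BD
One's-complement sum = 0x82BD.
Checksum = ~0x82BD & 0xFFFF = 0x7D42.

7D42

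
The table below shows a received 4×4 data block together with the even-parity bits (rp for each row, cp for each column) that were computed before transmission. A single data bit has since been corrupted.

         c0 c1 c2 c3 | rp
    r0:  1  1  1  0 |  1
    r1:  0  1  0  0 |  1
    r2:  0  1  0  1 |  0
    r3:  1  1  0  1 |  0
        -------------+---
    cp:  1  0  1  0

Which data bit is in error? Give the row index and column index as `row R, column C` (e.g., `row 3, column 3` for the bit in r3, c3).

Recompute each row's even parity and compare to rp:
  r0: data parity 1, sent rp 1 → ok
  r1: data parity 1, sent rp 1 → ok
  r2: data parity 0, sent rp 0 → ok
  r3: data parity 1, sent rp 0 → mismatch
Recompute each column's even parity and compare to cp:
  c0: data parity 0, sent cp 1 → mismatch
  c1: data parity 0, sent cp 0 → ok
  c2: data parity 1, sent cp 1 → ok
  c3: data parity 0, sent cp 0 → ok
Exactly one row (r3) and one column (c0) fail → the flipped bit is at their intersection.

row 3, column 0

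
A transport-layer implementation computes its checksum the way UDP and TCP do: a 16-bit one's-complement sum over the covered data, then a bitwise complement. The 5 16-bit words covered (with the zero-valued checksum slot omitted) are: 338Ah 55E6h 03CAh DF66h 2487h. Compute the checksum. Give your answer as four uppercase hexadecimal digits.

One's-complement addition (fold any carry out of bit 15 back into bit 0):
  0x338A + 0x55E6 = 0x08970
  0x8970 + 0x03CA = 0x08D3A
  0x8D3A + 0xDF66 = 0x16CA0 → wrap carry → 0x6CA1
  0x6CA1 + 0x2487 = 0x09128
One's-complement sum = 0x9128.
Checksum = ~0x9128 & 0xFFFF = 0x6ED7.

6ED7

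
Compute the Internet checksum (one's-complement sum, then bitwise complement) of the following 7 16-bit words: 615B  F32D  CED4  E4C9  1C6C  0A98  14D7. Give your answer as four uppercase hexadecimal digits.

One's-complement addition (fold any carry out of bit 15 back into bit 0):
  0x615B + 0xF32D = 0x15488 → wrap carry → 0x5489
  0x5489 + 0xCED4 = 0x1235D → wrap carry → 0x235E
  0x235E + 0xE4C9 = 0x10827 → wrap carry → 0x0828
  0x0828 + 0x1C6C = 0x02494
  0x2494 + 0x0A98 = 0x02F2C
  0x2F2C + 0x14D7 = 0x04403
One's-complement sum = 0x4403.
Checksum = ~0x4403 & 0xFFFF = 0xBBFC.

BBFC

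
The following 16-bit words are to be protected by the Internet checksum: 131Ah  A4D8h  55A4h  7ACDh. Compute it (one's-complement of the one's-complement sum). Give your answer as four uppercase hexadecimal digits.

779B

One's-complement addition (fold any carry out of bit 15 back into bit 0):
  0x131A + 0xA4D8 = 0x0B7F2
  0xB7F2 + 0x55A4 = 0x10D96 → wrap carry → 0x0D97
  0x0D97 + 0x7ACD = 0x08864
One's-complement sum = 0x8864.
Checksum = ~0x8864 & 0xFFFF = 0x779B.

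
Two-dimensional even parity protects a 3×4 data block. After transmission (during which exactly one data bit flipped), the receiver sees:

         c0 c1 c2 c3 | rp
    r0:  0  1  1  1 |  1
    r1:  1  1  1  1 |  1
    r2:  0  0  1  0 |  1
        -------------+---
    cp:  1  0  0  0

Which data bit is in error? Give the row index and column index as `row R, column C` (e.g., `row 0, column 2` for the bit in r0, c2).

row 1, column 2

Recompute each row's even parity and compare to rp:
  r0: data parity 1, sent rp 1 → ok
  r1: data parity 0, sent rp 1 → mismatch
  r2: data parity 1, sent rp 1 → ok
Recompute each column's even parity and compare to cp:
  c0: data parity 1, sent cp 1 → ok
  c1: data parity 0, sent cp 0 → ok
  c2: data parity 1, sent cp 0 → mismatch
  c3: data parity 0, sent cp 0 → ok
Exactly one row (r1) and one column (c2) fail → the flipped bit is at their intersection.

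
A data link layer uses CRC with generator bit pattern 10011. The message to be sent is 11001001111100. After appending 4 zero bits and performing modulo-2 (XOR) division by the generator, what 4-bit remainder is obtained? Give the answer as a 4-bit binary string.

0100

Append 4 zeros: 110010011111000000. Divide by 10011 (XOR where the leading bit is 1):
  pos 0: 11001 XOR 10011 = 01010
  pos 1: 10100 XOR 10011 = 00111
  pos 3: 11101 XOR 10011 = 01110
  pos 4: 11101 XOR 10011 = 01110
  pos 5: 11101 XOR 10011 = 01110
  pos 6: 11101 XOR 10011 = 01110
  pos 7: 11101 XOR 10011 = 01110
  pos 8: 11100 XOR 10011 = 01111
  pos 9: 11110 XOR 10011 = 01101
  pos 10: 11010 XOR 10011 = 01001
  pos 11: 10010 XOR 10011 = 00001
Remainder (last 4 bits) = 0100. This is the CRC / FCS.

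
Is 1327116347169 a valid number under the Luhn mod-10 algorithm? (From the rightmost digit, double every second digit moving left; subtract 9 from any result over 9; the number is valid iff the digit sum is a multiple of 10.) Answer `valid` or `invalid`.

invalid

From the right, keep odd positions and double even positions (subtract 9 from any doubled value over 9):
  doubled (positions 2,4,...): 3 5 6 2 5 6 → sum 27
  kept (positions 1,3,...): 9 1 4 6 1 2 1 → sum 24
Total = 51.
51 mod 10 = 1, so the number is invalid.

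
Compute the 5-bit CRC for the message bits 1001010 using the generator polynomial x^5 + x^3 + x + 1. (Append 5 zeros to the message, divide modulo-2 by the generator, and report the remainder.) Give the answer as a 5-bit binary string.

Append 5 zeros: 100101000000. Divide by 101011 (XOR where the leading bit is 1):
  pos 0: 100101 XOR 101011 = 001110
  pos 2: 111000 XOR 101011 = 010011
  pos 3: 100110 XOR 101011 = 001101
  pos 5: 110100 XOR 101011 = 011111
  pos 6: 111110 XOR 101011 = 010101
Remainder (last 5 bits) = 10101. This is the CRC / FCS.

10101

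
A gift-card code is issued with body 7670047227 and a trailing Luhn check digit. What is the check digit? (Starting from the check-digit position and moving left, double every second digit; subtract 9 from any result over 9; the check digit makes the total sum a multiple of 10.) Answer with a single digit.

7

Partial digits right→left: 7 2 2 7 4 0 0 7 6 7
Double every second digit counting from the check-digit position (so the 1st, 3rd, 5th, ... of the partial from the right).
  doubled (with −9 where >9): 5 4 8 0 3 → sum 20
  kept as-is: 2 7 0 7 7 → sum 23
Total = 20 + 23 = 43.
Check digit = (10 − (43 mod 10)) mod 10 = 7.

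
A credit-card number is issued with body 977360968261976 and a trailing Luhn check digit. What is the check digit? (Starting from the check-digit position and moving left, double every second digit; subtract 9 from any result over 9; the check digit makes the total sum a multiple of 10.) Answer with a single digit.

Partial digits right→left: 6 7 9 1 6 2 8 6 9 0 6 3 7 7 9
Double every second digit counting from the check-digit position (so the 1st, 3rd, 5th, ... of the partial from the right).
  doubled (with −9 where >9): 3 9 3 7 9 3 5 9 → sum 48
  kept as-is: 7 1 2 6 0 3 7 → sum 26
Total = 48 + 26 = 74.
Check digit = (10 − (74 mod 10)) mod 10 = 6.

6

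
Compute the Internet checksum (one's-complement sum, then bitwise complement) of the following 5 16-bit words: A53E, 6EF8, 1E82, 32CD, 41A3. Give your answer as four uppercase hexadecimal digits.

58D6

One's-complement addition (fold any carry out of bit 15 back into bit 0):
  0xA53E + 0x6EF8 = 0x11436 → wrap carry → 0x1437
  0x1437 + 0x1E82 = 0x032B9
  0x32B9 + 0x32CD = 0x06586
  0x6586 + 0x41A3 = 0x0A729
One's-complement sum = 0xA729.
Checksum = ~0xA729 & 0xFFFF = 0x58D6.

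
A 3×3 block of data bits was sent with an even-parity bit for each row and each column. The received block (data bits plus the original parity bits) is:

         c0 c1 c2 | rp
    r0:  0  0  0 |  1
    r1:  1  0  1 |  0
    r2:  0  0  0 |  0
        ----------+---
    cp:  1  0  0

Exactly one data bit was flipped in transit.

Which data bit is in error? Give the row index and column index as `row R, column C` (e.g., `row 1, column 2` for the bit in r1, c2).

row 0, column 2

Recompute each row's even parity and compare to rp:
  r0: data parity 0, sent rp 1 → mismatch
  r1: data parity 0, sent rp 0 → ok
  r2: data parity 0, sent rp 0 → ok
Recompute each column's even parity and compare to cp:
  c0: data parity 1, sent cp 1 → ok
  c1: data parity 0, sent cp 0 → ok
  c2: data parity 1, sent cp 0 → mismatch
Exactly one row (r0) and one column (c2) fail → the flipped bit is at their intersection.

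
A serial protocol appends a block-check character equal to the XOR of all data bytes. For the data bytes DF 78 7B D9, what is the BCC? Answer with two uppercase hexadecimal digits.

05

XOR the bytes together:
  start with 0xDF
  0xDF ⊕ 0x78 = 0xA7
  0xA7 ⊕ 0x7B = 0xDC
  0xDC ⊕ 0xD9 = 0x05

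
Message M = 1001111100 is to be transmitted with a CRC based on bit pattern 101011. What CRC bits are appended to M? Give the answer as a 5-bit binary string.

Append 5 zeros: 100111110000000. Divide by 101011 (XOR where the leading bit is 1):
  pos 0: 100111 XOR 101011 = 001100
  pos 2: 110011 XOR 101011 = 011000
  pos 3: 110000 XOR 101011 = 011011
  pos 4: 110110 XOR 101011 = 011101
  pos 5: 111010 XOR 101011 = 010001
  pos 6: 100010 XOR 101011 = 001001
  pos 8: 100100 XOR 101011 = 001111
Remainder (last 5 bits) = 11110. This is the CRC / FCS.

11110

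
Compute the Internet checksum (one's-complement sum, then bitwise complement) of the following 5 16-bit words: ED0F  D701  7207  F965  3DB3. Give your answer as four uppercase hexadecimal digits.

One's-complement addition (fold any carry out of bit 15 back into bit 0):
  0xED0F + 0xD701 = 0x1C410 → wrap carry → 0xC411
  0xC411 + 0x7207 = 0x13618 → wrap carry → 0x3619
  0x3619 + 0xF965 = 0x12F7E → wrap carry → 0x2F7F
  0x2F7F + 0x3DB3 = 0x06D32
One's-complement sum = 0x6D32.
Checksum = ~0x6D32 & 0xFFFF = 0x92CD.

92CD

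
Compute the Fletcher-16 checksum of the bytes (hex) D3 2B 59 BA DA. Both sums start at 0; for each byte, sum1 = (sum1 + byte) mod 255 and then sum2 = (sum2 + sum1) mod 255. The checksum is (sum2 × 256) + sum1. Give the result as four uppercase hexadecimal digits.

Running sums (mod 255):
  after byte 0 (D3): sum1=211, sum2=211
  after byte 1 (2B): sum1=254, sum2=210
  after byte 2 (59): sum1=88, sum2=43
  after byte 3 (BA): sum1=19, sum2=62
  after byte 4 (DA): sum1=237, sum2=44
Checksum = sum2·256 + sum1 = 44·256 + 237 = 11501 = 0x2CED.

2CED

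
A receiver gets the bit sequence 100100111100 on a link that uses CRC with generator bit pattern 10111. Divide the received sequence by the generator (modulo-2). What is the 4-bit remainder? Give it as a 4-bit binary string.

0000

Modulo-2 division of 100100111100 by 10111:
  pos 0: 10010 XOR 10111 = 00101
  pos 2: 10101 XOR 10111 = 00010
  pos 5: 10111 XOR 10111 = 00000
Remainder = 0000 (zero — the frame passes the CRC check).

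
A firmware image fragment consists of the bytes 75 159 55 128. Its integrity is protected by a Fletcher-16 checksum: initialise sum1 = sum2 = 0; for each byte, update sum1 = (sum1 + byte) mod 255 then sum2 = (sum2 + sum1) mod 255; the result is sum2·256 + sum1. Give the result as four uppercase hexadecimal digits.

FAA2

Running sums (mod 255):
  after byte 0 (75): sum1=75, sum2=75
  after byte 1 (159): sum1=234, sum2=54
  after byte 2 (55): sum1=34, sum2=88
  after byte 3 (128): sum1=162, sum2=250
Checksum = sum2·256 + sum1 = 250·256 + 162 = 64162 = 0xFAA2.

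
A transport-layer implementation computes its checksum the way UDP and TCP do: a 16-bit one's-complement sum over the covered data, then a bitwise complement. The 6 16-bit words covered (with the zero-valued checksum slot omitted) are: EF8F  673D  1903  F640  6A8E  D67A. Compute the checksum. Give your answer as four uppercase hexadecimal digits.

One's-complement addition (fold any carry out of bit 15 back into bit 0):
  0xEF8F + 0x673D = 0x156CC → wrap carry → 0x56CD
  0x56CD + 0x1903 = 0x06FD0
  0x6FD0 + 0xF640 = 0x16610 → wrap carry → 0x6611
  0x6611 + 0x6A8E = 0x0D09F
  0xD09F + 0xD67A = 0x1A719 → wrap carry → 0xA71A
One's-complement sum = 0xA71A.
Checksum = ~0xA71A & 0xFFFF = 0x58E5.

58E5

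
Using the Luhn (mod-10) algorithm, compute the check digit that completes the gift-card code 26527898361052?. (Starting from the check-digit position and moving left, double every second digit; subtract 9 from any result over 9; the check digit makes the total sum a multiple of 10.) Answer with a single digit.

0

Partial digits right→left: 2 5 0 1 6 3 8 9 8 7 2 5 6 2
Double every second digit counting from the check-digit position (so the 1st, 3rd, 5th, ... of the partial from the right).
  doubled (with −9 where >9): 4 0 3 7 7 4 3 → sum 28
  kept as-is: 5 1 3 9 7 5 2 → sum 32
Total = 28 + 32 = 60.
Check digit = (10 − (60 mod 10)) mod 10 = 0.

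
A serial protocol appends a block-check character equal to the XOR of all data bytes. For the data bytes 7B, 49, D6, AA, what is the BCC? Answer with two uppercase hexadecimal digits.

XOR the bytes together:
  start with 0x7B
  0x7B ⊕ 0x49 = 0x32
  0x32 ⊕ 0xD6 = 0xE4
  0xE4 ⊕ 0xAA = 0x4E

4E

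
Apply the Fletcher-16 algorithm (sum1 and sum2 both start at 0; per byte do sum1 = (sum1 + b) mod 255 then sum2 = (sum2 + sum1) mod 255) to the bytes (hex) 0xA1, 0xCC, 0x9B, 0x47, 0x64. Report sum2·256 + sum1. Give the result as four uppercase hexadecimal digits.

21B5

Running sums (mod 255):
  after byte 0 (0xA1): sum1=161, sum2=161
  after byte 1 (0xCC): sum1=110, sum2=16
  after byte 2 (0x9B): sum1=10, sum2=26
  after byte 3 (0x47): sum1=81, sum2=107
  after byte 4 (0x64): sum1=181, sum2=33
Checksum = sum2·256 + sum1 = 33·256 + 181 = 8629 = 0x21B5.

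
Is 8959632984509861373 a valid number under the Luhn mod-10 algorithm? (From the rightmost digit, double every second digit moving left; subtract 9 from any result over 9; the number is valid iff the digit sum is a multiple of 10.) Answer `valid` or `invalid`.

valid

From the right, keep odd positions and double even positions (subtract 9 from any doubled value over 9):
  doubled (positions 2,4,...): 5 2 7 0 8 9 6 9 9 → sum 55
  kept (positions 1,3,...): 3 3 6 9 5 8 2 6 5 8 → sum 55
Total = 110.
110 mod 10 = 0, so the number is valid.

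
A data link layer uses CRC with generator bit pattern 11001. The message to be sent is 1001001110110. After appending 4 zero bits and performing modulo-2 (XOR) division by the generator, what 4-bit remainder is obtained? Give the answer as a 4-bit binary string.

Append 4 zeros: 10010011101100000. Divide by 11001 (XOR where the leading bit is 1):
  pos 0: 10010 XOR 11001 = 01011
  pos 1: 10110 XOR 11001 = 01111
  pos 2: 11111 XOR 11001 = 00110
  pos 4: 11011 XOR 11001 = 00010
  pos 7: 10011 XOR 11001 = 01010
  pos 8: 10100 XOR 11001 = 01101
  pos 9: 11010 XOR 11001 = 00011
  pos 12: 11000 XOR 11001 = 00001
Remainder (last 4 bits) = 0001. This is the CRC / FCS.

0001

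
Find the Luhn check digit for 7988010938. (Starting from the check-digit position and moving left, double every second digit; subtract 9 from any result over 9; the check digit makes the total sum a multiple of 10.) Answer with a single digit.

Partial digits right→left: 8 3 9 0 1 0 8 8 9 7
Double every second digit counting from the check-digit position (so the 1st, 3rd, 5th, ... of the partial from the right).
  doubled (with −9 where >9): 7 9 2 7 9 → sum 34
  kept as-is: 3 0 0 8 7 → sum 18
Total = 34 + 18 = 52.
Check digit = (10 − (52 mod 10)) mod 10 = 8.

8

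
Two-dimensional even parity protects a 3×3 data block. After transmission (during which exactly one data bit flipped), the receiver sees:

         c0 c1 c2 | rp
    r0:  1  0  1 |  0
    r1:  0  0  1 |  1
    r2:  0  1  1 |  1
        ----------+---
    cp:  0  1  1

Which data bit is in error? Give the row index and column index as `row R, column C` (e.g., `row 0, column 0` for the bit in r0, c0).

Recompute each row's even parity and compare to rp:
  r0: data parity 0, sent rp 0 → ok
  r1: data parity 1, sent rp 1 → ok
  r2: data parity 0, sent rp 1 → mismatch
Recompute each column's even parity and compare to cp:
  c0: data parity 1, sent cp 0 → mismatch
  c1: data parity 1, sent cp 1 → ok
  c2: data parity 1, sent cp 1 → ok
Exactly one row (r2) and one column (c0) fail → the flipped bit is at their intersection.

row 2, column 0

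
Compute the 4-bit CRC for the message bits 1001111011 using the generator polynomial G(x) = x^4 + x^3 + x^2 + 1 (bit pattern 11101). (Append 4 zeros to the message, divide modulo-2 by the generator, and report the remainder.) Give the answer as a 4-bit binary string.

Append 4 zeros: 10011110110000. Divide by 11101 (XOR where the leading bit is 1):
  pos 0: 10011 XOR 11101 = 01110
  pos 1: 11101 XOR 11101 = 00000
  pos 6: 10110 XOR 11101 = 01011
  pos 7: 10110 XOR 11101 = 01011
  pos 8: 10110 XOR 11101 = 01011
  pos 9: 10110 XOR 11101 = 01011
Remainder (last 4 bits) = 1011. This is the CRC / FCS.

1011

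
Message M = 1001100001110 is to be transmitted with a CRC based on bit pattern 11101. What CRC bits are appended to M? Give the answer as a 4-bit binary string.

Append 4 zeros: 10011000011100000. Divide by 11101 (XOR where the leading bit is 1):
  pos 0: 10011 XOR 11101 = 01110
  pos 1: 11100 XOR 11101 = 00001
  pos 5: 10001 XOR 11101 = 01100
  pos 6: 11001 XOR 11101 = 00100
  pos 8: 10010 XOR 11101 = 01111
  pos 9: 11110 XOR 11101 = 00011
  pos 12: 11000 XOR 11101 = 00101
Remainder (last 4 bits) = 0101. This is the CRC / FCS.

0101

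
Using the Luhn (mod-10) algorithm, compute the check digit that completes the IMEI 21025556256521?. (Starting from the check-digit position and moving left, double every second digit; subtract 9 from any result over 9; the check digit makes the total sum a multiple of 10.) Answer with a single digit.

Partial digits right→left: 1 2 5 6 5 2 6 5 5 5 2 0 1 2
Double every second digit counting from the check-digit position (so the 1st, 3rd, 5th, ... of the partial from the right).
  doubled (with −9 where >9): 2 1 1 3 1 4 2 → sum 14
  kept as-is: 2 6 2 5 5 0 2 → sum 22
Total = 14 + 22 = 36.
Check digit = (10 − (36 mod 10)) mod 10 = 4.

4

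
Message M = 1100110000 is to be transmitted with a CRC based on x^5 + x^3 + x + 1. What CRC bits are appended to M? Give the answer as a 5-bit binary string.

00101

Append 5 zeros: 110011000000000. Divide by 101011 (XOR where the leading bit is 1):
  pos 0: 110011 XOR 101011 = 011000
  pos 1: 110000 XOR 101011 = 011011
  pos 2: 110110 XOR 101011 = 011101
  pos 3: 111010 XOR 101011 = 010001
  pos 4: 100010 XOR 101011 = 001001
  pos 6: 100100 XOR 101011 = 001111
  pos 8: 111100 XOR 101011 = 010111
  pos 9: 101110 XOR 101011 = 000101
Remainder (last 5 bits) = 00101. This is the CRC / FCS.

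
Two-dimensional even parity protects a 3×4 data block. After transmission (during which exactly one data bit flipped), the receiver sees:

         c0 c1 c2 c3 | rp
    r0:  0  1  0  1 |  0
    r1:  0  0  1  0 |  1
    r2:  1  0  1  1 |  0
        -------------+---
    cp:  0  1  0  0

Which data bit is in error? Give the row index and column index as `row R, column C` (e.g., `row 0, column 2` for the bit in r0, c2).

Recompute each row's even parity and compare to rp:
  r0: data parity 0, sent rp 0 → ok
  r1: data parity 1, sent rp 1 → ok
  r2: data parity 1, sent rp 0 → mismatch
Recompute each column's even parity and compare to cp:
  c0: data parity 1, sent cp 0 → mismatch
  c1: data parity 1, sent cp 1 → ok
  c2: data parity 0, sent cp 0 → ok
  c3: data parity 0, sent cp 0 → ok
Exactly one row (r2) and one column (c0) fail → the flipped bit is at their intersection.

row 2, column 0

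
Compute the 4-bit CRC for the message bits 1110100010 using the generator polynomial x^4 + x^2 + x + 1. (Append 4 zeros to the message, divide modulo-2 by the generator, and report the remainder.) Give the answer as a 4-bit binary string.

Append 4 zeros: 11101000100000. Divide by 10111 (XOR where the leading bit is 1):
  pos 0: 11101 XOR 10111 = 01010
  pos 1: 10100 XOR 10111 = 00011
  pos 4: 11001 XOR 10111 = 01110
  pos 5: 11100 XOR 10111 = 01011
  pos 6: 10110 XOR 10111 = 00001
Remainder (last 4 bits) = 1000. This is the CRC / FCS.

1000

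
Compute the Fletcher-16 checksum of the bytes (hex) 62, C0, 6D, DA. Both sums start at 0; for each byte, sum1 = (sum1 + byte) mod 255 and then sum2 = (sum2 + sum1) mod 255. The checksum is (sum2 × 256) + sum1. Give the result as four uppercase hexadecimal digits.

Running sums (mod 255):
  after byte 0 (62): sum1=98, sum2=98
  after byte 1 (C0): sum1=35, sum2=133
  after byte 2 (6D): sum1=144, sum2=22
  after byte 3 (DA): sum1=107, sum2=129
Checksum = sum2·256 + sum1 = 129·256 + 107 = 33131 = 0x816B.

816B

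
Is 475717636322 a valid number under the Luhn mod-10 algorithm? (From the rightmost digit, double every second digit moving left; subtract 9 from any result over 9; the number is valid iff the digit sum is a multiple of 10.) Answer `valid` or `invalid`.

valid

From the right, keep odd positions and double even positions (subtract 9 from any doubled value over 9):
  doubled (positions 2,4,...): 4 3 3 2 1 8 → sum 21
  kept (positions 1,3,...): 2 3 3 7 7 7 → sum 29
Total = 50.
50 mod 10 = 0, so the number is valid.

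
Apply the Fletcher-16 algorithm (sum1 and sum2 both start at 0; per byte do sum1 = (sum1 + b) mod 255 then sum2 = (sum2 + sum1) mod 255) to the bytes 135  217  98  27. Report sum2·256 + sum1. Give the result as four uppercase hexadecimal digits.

8BDE

Running sums (mod 255):
  after byte 0 (135): sum1=135, sum2=135
  after byte 1 (217): sum1=97, sum2=232
  after byte 2 (98): sum1=195, sum2=172
  after byte 3 (27): sum1=222, sum2=139
Checksum = sum2·256 + sum1 = 139·256 + 222 = 35806 = 0x8BDE.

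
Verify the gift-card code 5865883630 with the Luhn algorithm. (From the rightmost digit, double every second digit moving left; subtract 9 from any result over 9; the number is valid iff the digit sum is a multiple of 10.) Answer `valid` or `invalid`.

From the right, keep odd positions and double even positions (subtract 9 from any doubled value over 9):
  doubled (positions 2,4,...): 6 6 7 3 1 → sum 23
  kept (positions 1,3,...): 0 6 8 5 8 → sum 27
Total = 50.
50 mod 10 = 0, so the number is valid.

valid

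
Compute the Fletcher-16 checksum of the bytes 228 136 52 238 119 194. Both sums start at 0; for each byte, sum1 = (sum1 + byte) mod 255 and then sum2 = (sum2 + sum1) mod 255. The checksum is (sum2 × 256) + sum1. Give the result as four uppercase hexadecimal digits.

57CA

Running sums (mod 255):
  after byte 0 (228): sum1=228, sum2=228
  after byte 1 (136): sum1=109, sum2=82
  after byte 2 (52): sum1=161, sum2=243
  after byte 3 (238): sum1=144, sum2=132
  after byte 4 (119): sum1=8, sum2=140
  after byte 5 (194): sum1=202, sum2=87
Checksum = sum2·256 + sum1 = 87·256 + 202 = 22474 = 0x57CA.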